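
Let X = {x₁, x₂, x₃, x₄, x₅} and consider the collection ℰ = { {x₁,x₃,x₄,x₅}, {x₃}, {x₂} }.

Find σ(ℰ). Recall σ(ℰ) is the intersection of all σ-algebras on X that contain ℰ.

Initial family (5 sets): { {}, {x₂}, {x₃}, {x₁,x₃,x₄,x₅}, X }.
Step 1 (2 new):
  {x₂,x₃}  = {x₃} ∪ {x₂}
  {x₁,x₂,x₄,x₅}  = complement {x₃}
  |family| = 7
Step 2: +1 →
  {x₁,x₄,x₅}  = complement {x₂,x₃}
  |family| = 8
Step 3 adds nothing — fixpoint reached.

σ(ℰ) = { {}, {x₂}, {x₃}, {x₂,x₃}, {x₁,x₄,x₅}, {x₁,x₂,x₄,x₅}, {x₁,x₃,x₄,x₅}, X }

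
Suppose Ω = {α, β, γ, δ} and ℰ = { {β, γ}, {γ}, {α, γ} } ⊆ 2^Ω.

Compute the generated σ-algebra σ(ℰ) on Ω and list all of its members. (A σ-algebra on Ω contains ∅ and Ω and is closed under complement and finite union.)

Initial family (5 sets): { ∅, {γ}, {α, γ}, {β, γ}, Ω }.
Iteration 1 adds 4:
  {α, δ}  = Ω∖{β, γ}
  {β, δ}  = Ω∖{α, γ}
  {α, β, γ}  = {β, γ} ∪ {α, γ}
  {α, β, δ}  = Ω∖{γ}
  |family| = 9
Iteration 2 (3 new):
  {δ}  = Ω∖{α, β, γ}
  {α, γ, δ}  = {γ} ∪ {α, δ}
  {β, γ, δ}  = {γ} ∪ {β, δ}
  |family| = 12
Iteration 3: +3 →
  {α}  = Ω∖{β, γ, δ}
  {β}  = Ω∖{α, γ, δ}
  {γ, δ}  = {γ} ∪ {δ}
  |family| = 15
Iteration 4: +1 →
  {α, β}  = Ω∖{γ, δ}
  |family| = 16
After Iteration 5 the family is unchanged; done.

Hence σ(ℰ) has 16 members: { ∅, {α}, {β}, {γ}, {δ}, {α, β}, {α, γ}, {α, δ}, {β, γ}, {β, δ}, {γ, δ}, {α, β, γ}, {α, β, δ}, {α, γ, δ}, {β, γ, δ}, Ω }.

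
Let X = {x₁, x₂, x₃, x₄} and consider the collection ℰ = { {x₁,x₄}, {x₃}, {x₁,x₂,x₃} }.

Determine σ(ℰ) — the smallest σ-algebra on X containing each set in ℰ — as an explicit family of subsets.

Seed the family with ℰ together with ∅ and X: { ∅, {x₃}, {x₁,x₄}, {x₁,x₂,x₃}, X }.
Round 1: +4 →
  {x₄}  = X∖{x₁,x₂,x₃}
  {x₂,x₃}  = X∖{x₁,x₄}
  {x₁,x₂,x₄}  = X∖{x₃}
  {x₁,x₃,x₄}  = {x₃} ∪ {x₁,x₄}
Round 2 adds 3:
  {x₂}  = X∖{x₁,x₃,x₄}
  {x₃,x₄}  = {x₃} ∪ {x₄}
  {x₂,x₃,x₄}  = {x₂,x₃} ∪ {x₄}
Round 3: +3 →
  {x₁}  = X∖{x₂,x₃,x₄}
  {x₁,x₂}  = X∖{x₃,x₄}
  {x₂,x₄}  = {x₄} ∪ {x₂}
Round 4 (1 new):
  {x₁,x₃}  = X∖{x₂,x₄}
Round 5: closed — nothing new.

σ(ℰ) = { ∅, {x₁}, {x₂}, {x₃}, {x₄}, {x₁,x₂}, {x₁,x₃}, {x₁,x₄}, {x₂,x₃}, {x₂,x₄}, {x₃,x₄}, {x₁,x₂,x₃}, {x₁,x₂,x₄}, {x₁,x₃,x₄}, {x₂,x₃,x₄}, X }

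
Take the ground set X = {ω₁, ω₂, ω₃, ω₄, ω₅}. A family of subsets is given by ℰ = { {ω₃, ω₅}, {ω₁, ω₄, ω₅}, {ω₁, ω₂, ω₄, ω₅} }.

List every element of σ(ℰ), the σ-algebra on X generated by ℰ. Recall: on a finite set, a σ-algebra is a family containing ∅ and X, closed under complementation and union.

Answer: σ(ℰ) = { {}, {ω₂}, {ω₃}, {ω₅}, {ω₁, ω₄}, {ω₂, ω₃}, {ω₂, ω₅}, {ω₃, ω₅}, {ω₁, ω₂, ω₄}, {ω₁, ω₃, ω₄}, {ω₁, ω₄, ω₅}, {ω₂, ω₃, ω₅}, {ω₁, ω₂, ω₃, ω₄}, {ω₁, ω₂, ω₄, ω₅}, {ω₁, ω₃, ω₄, ω₅}, X }

Working:
Seed the family with ℰ together with ∅ and X: { {}, {ω₃, ω₅}, {ω₁, ω₄, ω₅}, {ω₁, ω₂, ω₄, ω₅}, X }.
Round 1 (4 new):
  {ω₃}  = X∖{ω₁, ω₂, ω₄, ω₅}
  {ω₂, ω₃}  = X∖{ω₁, ω₄, ω₅}
  {ω₁, ω₂, ω₄}  = X∖{ω₃, ω₅}
  {ω₁, ω₃, ω₄, ω₅}  = {ω₁, ω₄, ω₅} ∪ {ω₃, ω₅}
  — 9 sets.
Round 2 adds 3:
  {ω₂}  = X∖{ω₁, ω₃, ω₄, ω₅}
  {ω₂, ω₃, ω₅}  = {ω₂, ω₃} ∪ {ω₃, ω₅}
  {ω₁, ω₂, ω₃, ω₄}  = {ω₁, ω₂, ω₄} ∪ {ω₃}
  — 12 sets.
Round 3: 2 new —
  {ω₅}  = X∖{ω₁, ω₂, ω₃, ω₄}
  {ω₁, ω₄}  = X∖{ω₂, ω₃, ω₅}
  — 14 sets.
Round 4: +2 →
  {ω₂, ω₅}  = {ω₂} ∪ {ω₅}
  {ω₁, ω₃, ω₄}  = {ω₃} ∪ {ω₁, ω₄}
  — 16 sets.
Round 5: no new sets; the family is a σ-algebra.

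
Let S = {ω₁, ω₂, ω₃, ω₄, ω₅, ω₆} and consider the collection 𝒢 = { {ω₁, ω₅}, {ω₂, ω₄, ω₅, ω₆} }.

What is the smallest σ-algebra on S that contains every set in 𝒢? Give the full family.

Seed the family with 𝒢 together with ∅ and S: { {}, {ω₁, ω₅}, {ω₂, ω₄, ω₅, ω₆}, S }.
Iteration 1 (3 new):
  {ω₁, ω₃}  = S∖{ω₂, ω₄, ω₅, ω₆}
  {ω₂, ω₃, ω₄, ω₆}  = S∖{ω₁, ω₅}
  {ω₁, ω₂, ω₄, ω₅, ω₆}  = {ω₂, ω₄, ω₅, ω₆} ∪ {ω₁, ω₅}
  — 7 sets.
Iteration 2 adds 4:
  {ω₃}  = S∖{ω₁, ω₂, ω₄, ω₅, ω₆}
  {ω₁, ω₃, ω₅}  = {ω₁, ω₃} ∪ {ω₁, ω₅}
  {ω₁, ω₂, ω₃, ω₄, ω₆}  = {ω₂, ω₃, ω₄, ω₆} ∪ {ω₁, ω₃}
  {ω₂, ω₃, ω₄, ω₅, ω₆}  = {ω₂, ω₄, ω₅, ω₆} ∪ {ω₂, ω₃, ω₄, ω₆}
  — 11 sets.
Iteration 3. New:
  {ω₁}  = S∖{ω₂, ω₃, ω₄, ω₅, ω₆}
  {ω₅}  = S∖{ω₁, ω₂, ω₃, ω₄, ω₆}
  {ω₂, ω₄, ω₆}  = S∖{ω₁, ω₃, ω₅}
  — 14 sets.
Iteration 4. New:
  {ω₃, ω₅}  = {ω₃} ∪ {ω₅}
  {ω₁, ω₂, ω₄, ω₆}  = {ω₂, ω₄, ω₆} ∪ {ω₁}
  — 16 sets.
Iteration 5: stable.

Hence σ(𝒢) has 16 members: { {}, {ω₁}, {ω₃}, {ω₅}, {ω₁, ω₃}, {ω₁, ω₅}, {ω₃, ω₅}, {ω₁, ω₃, ω₅}, {ω₂, ω₄, ω₆}, {ω₁, ω₂, ω₄, ω₆}, {ω₂, ω₃, ω₄, ω₆}, {ω₂, ω₄, ω₅, ω₆}, {ω₁, ω₂, ω₃, ω₄, ω₆}, {ω₁, ω₂, ω₄, ω₅, ω₆}, {ω₂, ω₃, ω₄, ω₅, ω₆}, S }.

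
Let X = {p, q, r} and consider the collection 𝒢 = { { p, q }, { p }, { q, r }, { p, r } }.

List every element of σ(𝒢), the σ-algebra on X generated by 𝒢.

Initial family (6 sets): { ∅, { p }, { p, q }, { p, r }, { q, r }, X }.
Pass 1 adds 2:
  { q }  = { p, r }ᶜ
  { r }  = { p, q }ᶜ
  — 8 sets.
Pass 2: stable.

σ(𝒢) = { ∅, { p }, { q }, { r }, { p, q }, { p, r }, { q, r }, X }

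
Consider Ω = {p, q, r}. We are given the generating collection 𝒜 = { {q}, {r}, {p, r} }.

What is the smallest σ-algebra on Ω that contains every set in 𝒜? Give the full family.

Begin from { {}, {q}, {r}, {p, r}, Ω } (that is, 𝒜 plus ∅ and Ω).
Step 1 adds 2:
  {p, q}  = Ω∖{r}
  {q, r}  = {r} ∪ {q}
  |family| = 7
Step 2 adds 1:
  {p}  = Ω∖{q, r}
  |family| = 8
After Step 3 the family is unchanged; done.

Therefore σ(𝒜) = { {}, {p}, {q}, {r}, {p, q}, {p, r}, {q, r}, Ω } (|σ(𝒜)| = 8).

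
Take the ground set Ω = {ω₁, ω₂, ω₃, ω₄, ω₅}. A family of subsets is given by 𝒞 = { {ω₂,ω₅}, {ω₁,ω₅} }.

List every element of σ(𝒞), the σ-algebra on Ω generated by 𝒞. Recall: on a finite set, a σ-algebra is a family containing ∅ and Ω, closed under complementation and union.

Take S₀ = 𝒞 ∪ {∅, Ω} = { {}, {ω₁,ω₅}, {ω₂,ω₅}, Ω }.
Round 1: 3 new —
  {ω₁,ω₂,ω₅}  = {ω₂,ω₅} ∪ {ω₁,ω₅}
  {ω₁,ω₃,ω₄}  = complement {ω₂,ω₅}
  {ω₂,ω₃,ω₄}  = complement {ω₁,ω₅}
  (now 7)
Round 2: +4 →
  {ω₃,ω₄}  = complement {ω₁,ω₂,ω₅}
  {ω₁,ω₂,ω₃,ω₄}  = {ω₁,ω₃,ω₄} ∪ {ω₂,ω₃,ω₄}
  {ω₁,ω₃,ω₄,ω₅}  = {ω₁,ω₃,ω₄} ∪ {ω₁,ω₅}
  {ω₂,ω₃,ω₄,ω₅}  = {ω₂,ω₅} ∪ {ω₂,ω₃,ω₄}
  (now 11)
Round 3 adds 3:
  {ω₁}  = complement {ω₂,ω₃,ω₄,ω₅}
  {ω₂}  = complement {ω₁,ω₃,ω₄,ω₅}
  {ω₅}  = complement {ω₁,ω₂,ω₃,ω₄}
  (now 14)
Round 4 (2 new):
  {ω₁,ω₂}  = {ω₂} ∪ {ω₁}
  {ω₃,ω₄,ω₅}  = {ω₃,ω₄} ∪ {ω₅}
  (now 16)
Round 5: closed — nothing new.

σ(𝒞) = { {}, {ω₁}, {ω₂}, {ω₅}, {ω₁,ω₂}, {ω₁,ω₅}, {ω₂,ω₅}, {ω₃,ω₄}, {ω₁,ω₂,ω₅}, {ω₁,ω₃,ω₄}, {ω₂,ω₃,ω₄}, {ω₃,ω₄,ω₅}, {ω₁,ω₂,ω₃,ω₄}, {ω₁,ω₃,ω₄,ω₅}, {ω₂,ω₃,ω₄,ω₅}, Ω }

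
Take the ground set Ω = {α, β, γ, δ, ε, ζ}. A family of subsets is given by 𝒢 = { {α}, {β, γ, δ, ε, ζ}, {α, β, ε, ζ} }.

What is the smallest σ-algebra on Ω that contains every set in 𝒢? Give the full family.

Take S₀ = 𝒢 ∪ {∅, Ω} = { {}, {α}, {α, β, ε, ζ}, {β, γ, δ, ε, ζ}, Ω }.
Iteration 1: 1 new —
  {γ, δ}  = {α, β, ε, ζ}ᶜ
  |family| = 6
Iteration 2. New:
  {α, γ, δ}  = {γ, δ} ∪ {α}
  |family| = 7
Iteration 3: 1 new —
  {β, ε, ζ}  = {α, γ, δ}ᶜ
  |family| = 8
Iteration 4 adds nothing — fixpoint reached.

Therefore σ(𝒢) = { {}, {α}, {γ, δ}, {α, γ, δ}, {β, ε, ζ}, {α, β, ε, ζ}, {β, γ, δ, ε, ζ}, Ω } (|σ(𝒢)| = 8).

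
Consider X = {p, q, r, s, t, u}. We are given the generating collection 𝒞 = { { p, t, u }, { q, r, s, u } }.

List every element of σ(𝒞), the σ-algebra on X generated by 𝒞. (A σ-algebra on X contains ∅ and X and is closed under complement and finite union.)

Initial family (4 sets): { {  }, { p, t, u }, { q, r, s, u }, X }.
Pass 1: +2 →
  { p, t }  = X∖{ q, r, s, u }
  { q, r, s }  = X∖{ p, t, u }
  — 6 sets.
Pass 2. New:
  { p, q, r, s, t }  = { q, r, s } ∪ { p, t }
  — 7 sets.
Pass 3: +1 →
  { u }  = X∖{ p, q, r, s, t }
  — 8 sets.
After Pass 4 the family is unchanged; done.

Therefore σ(𝒞) = { {  }, { u }, { p, t }, { p, t, u }, { q, r, s }, { q, r, s, u }, { p, q, r, s, t }, X } (|σ(𝒞)| = 8).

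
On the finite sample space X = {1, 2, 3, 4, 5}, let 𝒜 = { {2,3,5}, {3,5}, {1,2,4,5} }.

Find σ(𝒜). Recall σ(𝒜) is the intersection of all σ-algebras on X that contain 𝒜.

Initial family (5 sets): { ∅, {3,5}, {2,3,5}, {1,2,4,5}, X }.
Step 1: +3 →
  {3}  = complement {1,2,4,5}
  {1,4}  = complement {2,3,5}
  {1,2,4}  = complement {3,5}
  — 8 sets.
Step 2 (3 new):
  {1,3,4}  = {3} ∪ {1,4}
  {1,2,3,4}  = {3} ∪ {1,2,4}
  {1,3,4,5}  = {3,5} ∪ {1,4}
  — 11 sets.
Step 3. New:
  {2}  = complement {1,3,4,5}
  {5}  = complement {1,2,3,4}
  {2,5}  = complement {1,3,4}
  — 14 sets.
Step 4 (2 new):
  {2,3}  = {3} ∪ {2}
  {1,4,5}  = {1,4} ∪ {5}
  — 16 sets.
Step 5: closed — nothing new.

Therefore σ(𝒜) = { ∅, {2}, {3}, {5}, {1,4}, {2,3}, {2,5}, {3,5}, {1,2,4}, {1,3,4}, {1,4,5}, {2,3,5}, {1,2,3,4}, {1,2,4,5}, {1,3,4,5}, X } (|σ(𝒜)| = 16).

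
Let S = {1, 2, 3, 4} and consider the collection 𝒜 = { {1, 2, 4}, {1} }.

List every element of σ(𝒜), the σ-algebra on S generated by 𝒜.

σ(𝒜) (8 sets): { ∅, {1}, {3}, {1, 3}, {2, 4}, {1, 2, 4}, {2, 3, 4}, S }

Trace:
Initial family (4 sets): { ∅, {1}, {1, 2, 4}, S }.
Pass 1: 2 new —
  {3}  = ᶜ of {1, 2, 4}
  {2, 3, 4}  = ᶜ of {1}
  |family| = 6
Pass 2 (1 new):
  {1, 3}  = {3} ∪ {1}
  |family| = 7
Pass 3 adds 1:
  {2, 4}  = ᶜ of {1, 3}
  |family| = 8
Pass 4: already closed under ᶜ and ∪.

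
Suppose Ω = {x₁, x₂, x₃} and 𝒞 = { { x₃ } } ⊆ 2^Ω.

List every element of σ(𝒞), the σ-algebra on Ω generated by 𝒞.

Answer: σ(𝒞) = { ∅, { x₃ }, { x₁, x₂ }, Ω }

Derivation:
Start: 𝒞 ∪ {∅, Ω} = { ∅, { x₃ }, Ω }.
Round 1 (1 new):
  { x₁, x₂ }  = Ω∖{ x₃ }
  (now 4)
Round 2: closed — nothing new.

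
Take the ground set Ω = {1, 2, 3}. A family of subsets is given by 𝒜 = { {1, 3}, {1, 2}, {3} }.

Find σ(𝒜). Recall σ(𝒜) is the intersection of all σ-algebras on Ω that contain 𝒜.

Begin from { {}, {3}, {1, 2}, {1, 3}, Ω } (that is, 𝒜 plus ∅ and Ω).
Pass 1: +1 →
  {2}  = ᶜ of {1, 3}
  [6 total]
Pass 2 adds 1:
  {2, 3}  = {3} ∪ {2}
  [7 total]
Pass 3 (1 new):
  {1}  = ᶜ of {2, 3}
  [8 total]
After Pass 4 the family is unchanged; done.

Therefore σ(𝒜) = { {}, {1}, {2}, {3}, {1, 2}, {1, 3}, {2, 3}, Ω } (|σ(𝒜)| = 8).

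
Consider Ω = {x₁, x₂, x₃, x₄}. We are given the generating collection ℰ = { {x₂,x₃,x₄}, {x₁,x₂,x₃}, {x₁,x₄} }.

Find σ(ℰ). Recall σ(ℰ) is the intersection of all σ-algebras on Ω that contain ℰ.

Begin from { {}, {x₁,x₄}, {x₁,x₂,x₃}, {x₂,x₃,x₄}, Ω } (that is, ℰ plus ∅ and Ω).
Round 1. New:
  {x₁}  = ᶜ of {x₂,x₃,x₄}
  {x₄}  = ᶜ of {x₁,x₂,x₃}
  {x₂,x₃}  = ᶜ of {x₁,x₄}
  [8 total]
Round 2: already closed under ᶜ and ∪.

|σ(ℰ)| = 8.  σ(ℰ) = { {}, {x₁}, {x₄}, {x₁,x₄}, {x₂,x₃}, {x₁,x₂,x₃}, {x₂,x₃,x₄}, Ω }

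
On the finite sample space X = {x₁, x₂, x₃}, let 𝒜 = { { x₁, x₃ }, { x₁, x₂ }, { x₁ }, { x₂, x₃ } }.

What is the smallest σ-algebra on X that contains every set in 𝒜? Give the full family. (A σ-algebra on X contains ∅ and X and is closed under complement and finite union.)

σ(𝒜) (8 sets): { {}, { x₁ }, { x₂ }, { x₃ }, { x₁, x₂ }, { x₁, x₃ }, { x₂, x₃ }, X }

Working:
Initial family (6 sets): { {}, { x₁ }, { x₁, x₂ }, { x₁, x₃ }, { x₂, x₃ }, X }.
Iteration 1: +2 →
  { x₂ }  = complement { x₁, x₃ }
  { x₃ }  = complement { x₁, x₂ }
  [8 total]
Iteration 2: stable.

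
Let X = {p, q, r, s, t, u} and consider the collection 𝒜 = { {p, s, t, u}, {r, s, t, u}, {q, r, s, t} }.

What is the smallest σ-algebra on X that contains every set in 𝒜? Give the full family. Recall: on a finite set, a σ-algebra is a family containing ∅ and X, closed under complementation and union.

σ(𝒜) = { {}, {p}, {q}, {r}, {u}, {p, q}, {p, r}, {p, u}, {q, r}, {q, u}, {r, u}, {s, t}, {p, q, r}, {p, q, u}, {p, r, u}, {p, s, t}, {q, r, u}, {q, s, t}, {r, s, t}, {s, t, u}, {p, q, r, u}, {p, q, s, t}, {p, r, s, t}, {p, s, t, u}, {q, r, s, t}, {q, s, t, u}, {r, s, t, u}, {p, q, r, s, t}, {p, q, s, t, u}, {p, r, s, t, u}, {q, r, s, t, u}, X }

Working:
Start: 𝒜 ∪ {∅, X} = { {}, {p, s, t, u}, {q, r, s, t}, {r, s, t, u}, X }.
Iteration 1: 5 new —
  {p, q}  = ᶜ of {r, s, t, u}
  {p, u}  = ᶜ of {q, r, s, t}
  {q, r}  = ᶜ of {p, s, t, u}
  {p, r, s, t, u}  = {r, s, t, u} ∪ {p, s, t, u}
  {q, r, s, t, u}  = {r, s, t, u} ∪ {q, r, s, t}
Iteration 2 (7 new):
  {p}  = ᶜ of {q, r, s, t, u}
  {q}  = ᶜ of {p, r, s, t, u}
  {p, q, r}  = {p, q} ∪ {q, r}
  {p, q, u}  = {p, q} ∪ {p, u}
  {p, q, r, u}  = {p, u} ∪ {q, r}
  {p, q, r, s, t}  = {p, q} ∪ {q, r, s, t}
  {p, q, s, t, u}  = {p, q} ∪ {p, s, t, u}
Iteration 3 (5 new):
  {r}  = ᶜ of {p, q, s, t, u}
  {u}  = ᶜ of {p, q, r, s, t}
  {s, t}  = ᶜ of {p, q, r, u}
  {r, s, t}  = ᶜ of {p, q, u}
  {s, t, u}  = ᶜ of {p, q, r}
Iteration 4. New:
  {p, r}  = {r} ∪ {p}
  {q, u}  = {q} ∪ {u}
  {r, u}  = {u} ∪ {r}
  {p, r, u}  = {p, u} ∪ {r}
  {p, s, t}  = {s, t} ∪ {p}
  {q, r, u}  = {u} ∪ {q, r}
  {q, s, t}  = {q} ∪ {s, t}
  {p, q, s, t}  = {p, q} ∪ {s, t}
  {p, r, s, t}  = {r, s, t} ∪ {p}
  {q, s, t, u}  = {q} ∪ {s, t, u}
Iteration 5: closed — nothing new.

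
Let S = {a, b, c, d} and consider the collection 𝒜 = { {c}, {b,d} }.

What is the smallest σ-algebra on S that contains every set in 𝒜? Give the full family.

σ(𝒜) = { ∅, {a}, {c}, {a,c}, {b,d}, {a,b,d}, {b,c,d}, S }

Derivation:
Start: 𝒜 ∪ {∅, S} = { ∅, {c}, {b,d}, S }.
Round 1 (3 new):
  {a,c}  = {b,d}ᶜ
  {a,b,d}  = {c}ᶜ
  {b,c,d}  = {c} ∪ {b,d}
  — 7 sets.
Round 2. New:
  {a}  = {b,c,d}ᶜ
  — 8 sets.
Round 3: no new sets; the family is a σ-algebra.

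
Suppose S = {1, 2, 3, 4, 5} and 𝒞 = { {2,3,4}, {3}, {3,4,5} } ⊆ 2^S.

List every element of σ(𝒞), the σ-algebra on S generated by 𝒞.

Begin from { {}, {3}, {2,3,4}, {3,4,5}, S } (that is, 𝒞 plus ∅ and S).
Pass 1: +4 →
  {1,2}  = complement {3,4,5}
  {1,5}  = complement {2,3,4}
  {1,2,4,5}  = complement {3}
  {2,3,4,5}  = {3,4,5} ∪ {2,3,4}
  [9 total]
Pass 2: +6 →
  {1}  = complement {2,3,4,5}
  {1,2,3}  = {1,2} ∪ {3}
  {1,2,5}  = {1,2} ∪ {1,5}
  {1,3,5}  = {3} ∪ {1,5}
  {1,2,3,4}  = {2,3,4} ∪ {1,2}
  {1,3,4,5}  = {3,4,5} ∪ {1,5}
  [15 total]
Pass 3 adds 7:
  {2}  = complement {1,3,4,5}
  {5}  = complement {1,2,3,4}
  {1,3}  = {3} ∪ {1}
  {2,4}  = complement {1,3,5}
  {3,4}  = complement {1,2,5}
  {4,5}  = complement {1,2,3}
  {1,2,3,5}  = {3} ∪ {1,2,5}
  [22 total]
Pass 4: 8 new —
  {4}  = complement {1,2,3,5}
  {2,3}  = {2} ∪ {3}
  {2,5}  = {2} ∪ {5}
  {3,5}  = {5} ∪ {3}
  {1,2,4}  = {2,4} ∪ {1,2}
  {1,3,4}  = {3,4} ∪ {1,3}
  {1,4,5}  = {4,5} ∪ {1,5}
  {2,4,5}  = complement {1,3}
  [30 total]
Pass 5 (2 new):
  {1,4}  = {4} ∪ {1}
  {2,3,5}  = {2,5} ∪ {3}
  [32 total]
Pass 6: stable.

Therefore σ(𝒞) = { {}, {1}, {2}, {3}, {4}, {5}, {1,2}, {1,3}, {1,4}, {1,5}, {2,3}, {2,4}, {2,5}, {3,4}, {3,5}, {4,5}, {1,2,3}, {1,2,4}, {1,2,5}, {1,3,4}, {1,3,5}, {1,4,5}, {2,3,4}, {2,3,5}, {2,4,5}, {3,4,5}, {1,2,3,4}, {1,2,3,5}, {1,2,4,5}, {1,3,4,5}, {2,3,4,5}, S } (|σ(𝒞)| = 32).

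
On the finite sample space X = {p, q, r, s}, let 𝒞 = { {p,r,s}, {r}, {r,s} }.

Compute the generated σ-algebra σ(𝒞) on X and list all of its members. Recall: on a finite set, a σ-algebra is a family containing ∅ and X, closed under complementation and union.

Begin from { {}, {r}, {r,s}, {p,r,s}, X } (that is, 𝒞 plus ∅ and X).
Iteration 1 adds 3:
  {q}  = {p,r,s}ᶜ
  {p,q}  = {r,s}ᶜ
  {p,q,s}  = {r}ᶜ
  — 8 sets.
Iteration 2 (3 new):
  {q,r}  = {r} ∪ {q}
  {p,q,r}  = {r} ∪ {p,q}
  {q,r,s}  = {q} ∪ {r,s}
  — 11 sets.
Iteration 3 adds 3:
  {p}  = {q,r,s}ᶜ
  {s}  = {p,q,r}ᶜ
  {p,s}  = {q,r}ᶜ
  — 14 sets.
Iteration 4 (2 new):
  {p,r}  = {r} ∪ {p}
  {q,s}  = {s} ∪ {q}
  — 16 sets.
Iteration 5: already closed under ᶜ and ∪.

|σ(𝒞)| = 16.  σ(𝒞) = { {}, {p}, {q}, {r}, {s}, {p,q}, {p,r}, {p,s}, {q,r}, {q,s}, {r,s}, {p,q,r}, {p,q,s}, {p,r,s}, {q,r,s}, X }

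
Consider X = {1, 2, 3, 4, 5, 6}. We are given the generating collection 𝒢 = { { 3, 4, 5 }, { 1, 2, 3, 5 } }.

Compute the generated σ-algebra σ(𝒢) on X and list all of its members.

σ(𝒢) (16 sets): { ∅, { 4 }, { 6 }, { 1, 2 }, { 3, 5 }, { 4, 6 }, { 1, 2, 4 }, { 1, 2, 6 }, { 3, 4, 5 }, { 3, 5, 6 }, { 1, 2, 3, 5 }, { 1, 2, 4, 6 }, { 3, 4, 5, 6 }, { 1, 2, 3, 4, 5 }, { 1, 2, 3, 5, 6 }, X }

Trace:
Initial family (4 sets): { ∅, { 3, 4, 5 }, { 1, 2, 3, 5 }, X }.
Step 1 adds 3:
  { 4, 6 }  = ᶜ of { 1, 2, 3, 5 }
  { 1, 2, 6 }  = ᶜ of { 3, 4, 5 }
  { 1, 2, 3, 4, 5 }  = { 1, 2, 3, 5 } ∪ { 3, 4, 5 }
  [7 total]
Step 2: 4 new —
  { 6 }  = ᶜ of { 1, 2, 3, 4, 5 }
  { 1, 2, 4, 6 }  = { 1, 2, 6 } ∪ { 4, 6 }
  { 3, 4, 5, 6 }  = { 3, 4, 5 } ∪ { 4, 6 }
  { 1, 2, 3, 5, 6 }  = { 1, 2, 6 } ∪ { 1, 2, 3, 5 }
  [11 total]
Step 3 (3 new):
  { 4 }  = ᶜ of { 1, 2, 3, 5, 6 }
  { 1, 2 }  = ᶜ of { 3, 4, 5, 6 }
  { 3, 5 }  = ᶜ of { 1, 2, 4, 6 }
  [14 total]
Step 4 adds 2:
  { 1, 2, 4 }  = { 1, 2 } ∪ { 4 }
  { 3, 5, 6 }  = { 3, 5 } ∪ { 6 }
  [16 total]
After Step 5 the family is unchanged; done.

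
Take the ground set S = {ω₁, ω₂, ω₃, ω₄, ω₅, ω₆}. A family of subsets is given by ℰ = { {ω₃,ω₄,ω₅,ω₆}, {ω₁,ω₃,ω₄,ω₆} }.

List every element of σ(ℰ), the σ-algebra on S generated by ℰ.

σ(ℰ) (16 sets): { {}, {ω₁}, {ω₂}, {ω₅}, {ω₁,ω₂}, {ω₁,ω₅}, {ω₂,ω₅}, {ω₁,ω₂,ω₅}, {ω₃,ω₄,ω₆}, {ω₁,ω₃,ω₄,ω₆}, {ω₂,ω₃,ω₄,ω₆}, {ω₃,ω₄,ω₅,ω₆}, {ω₁,ω₂,ω₃,ω₄,ω₆}, {ω₁,ω₃,ω₄,ω₅,ω₆}, {ω₂,ω₃,ω₄,ω₅,ω₆}, S }

Derivation:
Initial family (4 sets): { {}, {ω₁,ω₃,ω₄,ω₆}, {ω₃,ω₄,ω₅,ω₆}, S }.
Round 1: +3 →
  {ω₁,ω₂}  = ᶜ of {ω₃,ω₄,ω₅,ω₆}
  {ω₂,ω₅}  = ᶜ of {ω₁,ω₃,ω₄,ω₆}
  {ω₁,ω₃,ω₄,ω₅,ω₆}  = {ω₁,ω₃,ω₄,ω₆} ∪ {ω₃,ω₄,ω₅,ω₆}
  |family| = 7
Round 2. New:
  {ω₂}  = ᶜ of {ω₁,ω₃,ω₄,ω₅,ω₆}
  {ω₁,ω₂,ω₅}  = {ω₂,ω₅} ∪ {ω₁,ω₂}
  {ω₁,ω₂,ω₃,ω₄,ω₆}  = {ω₁,ω₂} ∪ {ω₁,ω₃,ω₄,ω₆}
  {ω₂,ω₃,ω₄,ω₅,ω₆}  = {ω₂,ω₅} ∪ {ω₃,ω₄,ω₅,ω₆}
  |family| = 11
Round 3: +3 →
  {ω₁}  = ᶜ of {ω₂,ω₃,ω₄,ω₅,ω₆}
  {ω₅}  = ᶜ of {ω₁,ω₂,ω₃,ω₄,ω₆}
  {ω₃,ω₄,ω₆}  = ᶜ of {ω₁,ω₂,ω₅}
  |family| = 14
Round 4 adds 2:
  {ω₁,ω₅}  = {ω₅} ∪ {ω₁}
  {ω₂,ω₃,ω₄,ω₆}  = {ω₂} ∪ {ω₃,ω₄,ω₆}
  |family| = 16
Round 5 adds nothing — fixpoint reached.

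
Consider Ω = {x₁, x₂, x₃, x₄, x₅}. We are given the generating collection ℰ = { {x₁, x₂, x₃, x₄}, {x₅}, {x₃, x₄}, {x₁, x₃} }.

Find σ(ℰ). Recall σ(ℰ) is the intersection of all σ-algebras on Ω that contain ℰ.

σ(ℰ) (32 sets): { ∅, {x₁}, {x₂}, {x₃}, {x₄}, {x₅}, {x₁, x₂}, {x₁, x₃}, {x₁, x₄}, {x₁, x₅}, {x₂, x₃}, {x₂, x₄}, {x₂, x₅}, {x₃, x₄}, {x₃, x₅}, {x₄, x₅}, {x₁, x₂, x₃}, {x₁, x₂, x₄}, {x₁, x₂, x₅}, {x₁, x₃, x₄}, {x₁, x₃, x₅}, {x₁, x₄, x₅}, {x₂, x₃, x₄}, {x₂, x₃, x₅}, {x₂, x₄, x₅}, {x₃, x₄, x₅}, {x₁, x₂, x₃, x₄}, {x₁, x₂, x₃, x₅}, {x₁, x₂, x₄, x₅}, {x₁, x₃, x₄, x₅}, {x₂, x₃, x₄, x₅}, Ω }

Check:
Begin from { ∅, {x₅}, {x₁, x₃}, {x₃, x₄}, {x₁, x₂, x₃, x₄}, Ω } (that is, ℰ plus ∅ and Ω).
Round 1: +5 →
  {x₁, x₂, x₅}  = ᶜ of {x₃, x₄}
  {x₁, x₃, x₄}  = {x₃, x₄} ∪ {x₁, x₃}
  {x₁, x₃, x₅}  = {x₁, x₃} ∪ {x₅}
  {x₂, x₄, x₅}  = ᶜ of {x₁, x₃}
  {x₃, x₄, x₅}  = {x₃, x₄} ∪ {x₅}
  — 11 sets.
Round 2: 7 new —
  {x₁, x₂}  = ᶜ of {x₃, x₄, x₅}
  {x₂, x₄}  = ᶜ of {x₁, x₃, x₅}
  {x₂, x₅}  = ᶜ of {x₁, x₃, x₄}
  {x₁, x₂, x₃, x₅}  = {x₁, x₃, x₅} ∪ {x₁, x₂, x₅}
  {x₁, x₂, x₄, x₅}  = {x₁, x₂, x₅} ∪ {x₂, x₄, x₅}
  {x₁, x₃, x₄, x₅}  = {x₃, x₄, x₅} ∪ {x₁, x₃, x₅}
  {x₂, x₃, x₄, x₅}  = {x₃, x₄, x₅} ∪ {x₂, x₄, x₅}
  — 18 sets.
Round 3: 7 new —
  {x₁}  = ᶜ of {x₂, x₃, x₄, x₅}
  {x₂}  = ᶜ of {x₁, x₃, x₄, x₅}
  {x₃}  = ᶜ of {x₁, x₂, x₄, x₅}
  {x₄}  = ᶜ of {x₁, x₂, x₃, x₅}
  {x₁, x₂, x₃}  = {x₁, x₂} ∪ {x₁, x₃}
  {x₁, x₂, x₄}  = {x₁, x₂} ∪ {x₂, x₄}
  {x₂, x₃, x₄}  = {x₃, x₄} ∪ {x₂, x₄}
  — 25 sets.
Round 4 (6 new):
  {x₁, x₄}  = {x₄} ∪ {x₁}
  {x₁, x₅}  = ᶜ of {x₂, x₃, x₄}
  {x₂, x₃}  = {x₂} ∪ {x₃}
  {x₃, x₅}  = ᶜ of {x₁, x₂, x₄}
  {x₄, x₅}  = ᶜ of {x₁, x₂, x₃}
  {x₂, x₃, x₅}  = {x₂, x₅} ∪ {x₃}
  — 31 sets.
Round 5: +1 →
  {x₁, x₄, x₅}  = ᶜ of {x₂, x₃}
  — 32 sets.
Round 6: stable.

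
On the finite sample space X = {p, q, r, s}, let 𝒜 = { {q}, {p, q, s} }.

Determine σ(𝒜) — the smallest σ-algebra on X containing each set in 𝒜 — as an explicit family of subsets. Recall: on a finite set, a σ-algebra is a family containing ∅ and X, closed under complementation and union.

|σ(𝒜)| = 8.  σ(𝒜) = { ∅, {q}, {r}, {p, s}, {q, r}, {p, q, s}, {p, r, s}, X }

Working:
Initial family (4 sets): { ∅, {q}, {p, q, s}, X }.
Iteration 1 (2 new):
  {r}  = complement {p, q, s}
  {p, r, s}  = complement {q}
  [6 total]
Iteration 2: +1 →
  {q, r}  = {r} ∪ {q}
  [7 total]
Iteration 3. New:
  {p, s}  = complement {q, r}
  [8 total]
Iteration 4 adds nothing — fixpoint reached.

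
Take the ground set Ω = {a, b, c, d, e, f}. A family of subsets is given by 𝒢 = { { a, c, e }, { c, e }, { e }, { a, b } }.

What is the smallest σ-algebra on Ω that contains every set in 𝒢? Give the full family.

Initial family (6 sets): { {}, { e }, { a, b }, { c, e }, { a, c, e }, Ω }.
Step 1 adds 6:
  { a, b, e }  = { a, b } ∪ { e }
  { b, d, f }  = complement { a, c, e }
  { a, b, c, e }  = { a, b } ∪ { a, c, e }
  { a, b, d, f }  = complement { c, e }
  { c, d, e, f }  = complement { a, b }
  { a, b, c, d, f }  = complement { e }
  [12 total]
Step 2 (6 new):
  { d, f }  = complement { a, b, c, e }
  { c, d, f }  = complement { a, b, e }
  { b, d, e, f }  = { b, d, f } ∪ { e }
  { a, b, d, e, f }  = { b, d, f } ∪ { a, b, e }
  { a, c, d, e, f }  = { c, d, e, f } ∪ { a, c, e }
  { b, c, d, e, f }  = { b, d, f } ∪ { c, d, e, f }
  [18 total]
Step 3: +6 →
  { a }  = complement { b, c, d, e, f }
  { b }  = complement { a, c, d, e, f }
  { c }  = complement { a, b, d, e, f }
  { a, c }  = complement { b, d, e, f }
  { d, e, f }  = { d, f } ∪ { e }
  { b, c, d, f }  = { b, d, f } ∪ { c, d, f }
  [24 total]
Step 4: 8 new —
  { a, e }  = complement { b, c, d, f }
  { b, c }  = { b } ∪ { c }
  { b, e }  = { b } ∪ { e }
  { a, b, c }  = complement { d, e, f }
  { a, d, f }  = { d, f } ∪ { a }
  { b, c, e }  = { b } ∪ { c, e }
  { a, c, d, f }  = { a, c } ∪ { c, d, f }
  { a, d, e, f }  = { d, e, f } ∪ { a }
  [32 total]
Step 5: closed — nothing new.

Hence σ(𝒢) has 32 members: { {}, { a }, { b }, { c }, { e }, { a, b }, { a, c }, { a, e }, { b, c }, { b, e }, { c, e }, { d, f }, { a, b, c }, { a, b, e }, { a, c, e }, { a, d, f }, { b, c, e }, { b, d, f }, { c, d, f }, { d, e, f }, { a, b, c, e }, { a, b, d, f }, { a, c, d, f }, { a, d, e, f }, { b, c, d, f }, { b, d, e, f }, { c, d, e, f }, { a, b, c, d, f }, { a, b, d, e, f }, { a, c, d, e, f }, { b, c, d, e, f }, Ω }.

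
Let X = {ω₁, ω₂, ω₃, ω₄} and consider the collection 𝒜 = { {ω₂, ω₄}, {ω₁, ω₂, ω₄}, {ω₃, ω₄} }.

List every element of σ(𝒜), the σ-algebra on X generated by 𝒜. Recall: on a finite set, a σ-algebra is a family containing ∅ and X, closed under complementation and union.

|σ(𝒜)| = 16.  σ(𝒜) = { {}, {ω₁}, {ω₂}, {ω₃}, {ω₄}, {ω₁, ω₂}, {ω₁, ω₃}, {ω₁, ω₄}, {ω₂, ω₃}, {ω₂, ω₄}, {ω₃, ω₄}, {ω₁, ω₂, ω₃}, {ω₁, ω₂, ω₄}, {ω₁, ω₃, ω₄}, {ω₂, ω₃, ω₄}, X }

Trace:
Begin from { {}, {ω₂, ω₄}, {ω₃, ω₄}, {ω₁, ω₂, ω₄}, X } (that is, 𝒜 plus ∅ and X).
Pass 1 adds 4:
  {ω₃}  = complement {ω₁, ω₂, ω₄}
  {ω₁, ω₂}  = complement {ω₃, ω₄}
  {ω₁, ω₃}  = complement {ω₂, ω₄}
  {ω₂, ω₃, ω₄}  = {ω₃, ω₄} ∪ {ω₂, ω₄}
  |family| = 9
Pass 2: 3 new —
  {ω₁}  = complement {ω₂, ω₃, ω₄}
  {ω₁, ω₂, ω₃}  = {ω₁, ω₂} ∪ {ω₃}
  {ω₁, ω₃, ω₄}  = {ω₃, ω₄} ∪ {ω₁, ω₃}
  |family| = 12
Pass 3. New:
  {ω₂}  = complement {ω₁, ω₃, ω₄}
  {ω₄}  = complement {ω₁, ω₂, ω₃}
  |family| = 14
Pass 4: 2 new —
  {ω₁, ω₄}  = {ω₄} ∪ {ω₁}
  {ω₂, ω₃}  = {ω₃} ∪ {ω₂}
  |family| = 16
After Pass 5 the family is unchanged; done.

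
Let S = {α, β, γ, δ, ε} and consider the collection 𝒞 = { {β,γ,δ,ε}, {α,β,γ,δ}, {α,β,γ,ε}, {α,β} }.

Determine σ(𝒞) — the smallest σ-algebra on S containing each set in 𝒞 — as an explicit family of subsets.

Start: 𝒞 ∪ {∅, S} = { {}, {α,β}, {α,β,γ,δ}, {α,β,γ,ε}, {β,γ,δ,ε}, S }.
Pass 1 (4 new):
  {α}  = ᶜ of {β,γ,δ,ε}
  {δ}  = ᶜ of {α,β,γ,ε}
  {ε}  = ᶜ of {α,β,γ,δ}
  {γ,δ,ε}  = ᶜ of {α,β}
  [10 total]
Pass 2. New:
  {α,δ}  = {δ} ∪ {α}
  {α,ε}  = {ε} ∪ {α}
  {δ,ε}  = {ε} ∪ {δ}
  {α,β,δ}  = {α,β} ∪ {δ}
  {α,β,ε}  = {α,β} ∪ {ε}
  {α,γ,δ,ε}  = {γ,δ,ε} ∪ {α}
  [16 total]
Pass 3: +8 →
  {β}  = ᶜ of {α,γ,δ,ε}
  {γ,δ}  = ᶜ of {α,β,ε}
  {γ,ε}  = ᶜ of {α,β,δ}
  {α,β,γ}  = ᶜ of {δ,ε}
  {α,δ,ε}  = {δ,ε} ∪ {α,δ}
  {β,γ,δ}  = ᶜ of {α,ε}
  {β,γ,ε}  = ᶜ of {α,δ}
  {α,β,δ,ε}  = {δ,ε} ∪ {α,β,ε}
  [24 total]
Pass 4. New:
  {γ}  = ᶜ of {α,β,δ,ε}
  {β,γ}  = ᶜ of {α,δ,ε}
  {β,δ}  = {β} ∪ {δ}
  {β,ε}  = {β} ∪ {ε}
  {α,γ,δ}  = {γ,δ} ∪ {α,δ}
  {α,γ,ε}  = {α,ε} ∪ {γ,ε}
  {β,δ,ε}  = {β} ∪ {δ,ε}
  [31 total]
Pass 5. New:
  {α,γ}  = ᶜ of {β,δ,ε}
  [32 total]
Pass 6: closed — nothing new.

Therefore σ(𝒞) = { {}, {α}, {β}, {γ}, {δ}, {ε}, {α,β}, {α,γ}, {α,δ}, {α,ε}, {β,γ}, {β,δ}, {β,ε}, {γ,δ}, {γ,ε}, {δ,ε}, {α,β,γ}, {α,β,δ}, {α,β,ε}, {α,γ,δ}, {α,γ,ε}, {α,δ,ε}, {β,γ,δ}, {β,γ,ε}, {β,δ,ε}, {γ,δ,ε}, {α,β,γ,δ}, {α,β,γ,ε}, {α,β,δ,ε}, {α,γ,δ,ε}, {β,γ,δ,ε}, S } (|σ(𝒞)| = 32).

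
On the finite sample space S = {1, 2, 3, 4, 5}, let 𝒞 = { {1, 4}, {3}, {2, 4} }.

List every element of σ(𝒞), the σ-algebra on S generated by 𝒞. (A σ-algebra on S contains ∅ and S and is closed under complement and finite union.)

Answer: σ(𝒞) = { ∅, {1}, {2}, {3}, {4}, {5}, {1, 2}, {1, 3}, {1, 4}, {1, 5}, {2, 3}, {2, 4}, {2, 5}, {3, 4}, {3, 5}, {4, 5}, {1, 2, 3}, {1, 2, 4}, {1, 2, 5}, {1, 3, 4}, {1, 3, 5}, {1, 4, 5}, {2, 3, 4}, {2, 3, 5}, {2, 4, 5}, {3, 4, 5}, {1, 2, 3, 4}, {1, 2, 3, 5}, {1, 2, 4, 5}, {1, 3, 4, 5}, {2, 3, 4, 5}, S }

Derivation:
Start: 𝒞 ∪ {∅, S} = { ∅, {3}, {1, 4}, {2, 4}, S }.
Step 1: 6 new —
  {1, 2, 4}  = {1, 4} ∪ {2, 4}
  {1, 3, 4}  = {3} ∪ {1, 4}
  {1, 3, 5}  = complement {2, 4}
  {2, 3, 4}  = {3} ∪ {2, 4}
  {2, 3, 5}  = complement {1, 4}
  {1, 2, 4, 5}  = complement {3}
  (now 11)
Step 2. New:
  {1, 5}  = complement {2, 3, 4}
  {2, 5}  = complement {1, 3, 4}
  {3, 5}  = complement {1, 2, 4}
  {1, 2, 3, 4}  = {2, 3, 4} ∪ {1, 2, 4}
  {1, 2, 3, 5}  = {1, 3, 5} ∪ {2, 3, 5}
  {1, 3, 4, 5}  = {1, 3, 5} ∪ {1, 3, 4}
  {2, 3, 4, 5}  = {2, 3, 4} ∪ {2, 3, 5}
  (now 18)
Step 3: +7 →
  {1}  = complement {2, 3, 4, 5}
  {2}  = complement {1, 3, 4, 5}
  {4}  = complement {1, 2, 3, 5}
  {5}  = complement {1, 2, 3, 4}
  {1, 2, 5}  = {2, 5} ∪ {1, 5}
  {1, 4, 5}  = {1, 4} ∪ {1, 5}
  {2, 4, 5}  = {2, 5} ∪ {2, 4}
  (now 25)
Step 4. New:
  {1, 2}  = {2} ∪ {1}
  {1, 3}  = complement {2, 4, 5}
  {2, 3}  = complement {1, 4, 5}
  {3, 4}  = complement {1, 2, 5}
  {4, 5}  = {5} ∪ {4}
  {3, 4, 5}  = {4} ∪ {3, 5}
  (now 31)
Step 5: 1 new —
  {1, 2, 3}  = complement {4, 5}
  (now 32)
Step 6: stable.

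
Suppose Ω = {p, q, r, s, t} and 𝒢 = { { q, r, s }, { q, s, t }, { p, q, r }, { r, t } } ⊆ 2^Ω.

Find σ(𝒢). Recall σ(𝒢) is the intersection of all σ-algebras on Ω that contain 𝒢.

σ(𝒢) (32 sets): { {}, { p }, { q }, { r }, { s }, { t }, { p, q }, { p, r }, { p, s }, { p, t }, { q, r }, { q, s }, { q, t }, { r, s }, { r, t }, { s, t }, { p, q, r }, { p, q, s }, { p, q, t }, { p, r, s }, { p, r, t }, { p, s, t }, { q, r, s }, { q, r, t }, { q, s, t }, { r, s, t }, { p, q, r, s }, { p, q, r, t }, { p, q, s, t }, { p, r, s, t }, { q, r, s, t }, Ω }

Trace:
Seed the family with 𝒢 together with ∅ and Ω: { {}, { r, t }, { p, q, r }, { q, r, s }, { q, s, t }, Ω }.
Step 1. New:
  { p, r }  = { q, s, t }ᶜ
  { p, t }  = { q, r, s }ᶜ
  { s, t }  = { p, q, r }ᶜ
  { p, q, s }  = { r, t }ᶜ
  { p, q, r, s }  = { p, q, r } ∪ { q, r, s }
  { p, q, r, t }  = { p, q, r } ∪ { r, t }
  { q, r, s, t }  = { q, r, s } ∪ { r, t }
  — 13 sets.
Step 2. New:
  { p }  = { q, r, s, t }ᶜ
  { s }  = { p, q, r, t }ᶜ
  { t }  = { p, q, r, s }ᶜ
  { p, r, t }  = { p, r } ∪ { p, t }
  { p, s, t }  = { s, t } ∪ { p, t }
  { r, s, t }  = { s, t } ∪ { r, t }
  { p, q, s, t }  = { p, q, s } ∪ { s, t }
  { p, r, s, t }  = { s, t } ∪ { p, r }
  — 21 sets.
Step 3 adds 7:
  { q }  = { p, r, s, t }ᶜ
  { r }  = { p, q, s, t }ᶜ
  { p, q }  = { r, s, t }ᶜ
  { p, s }  = { s } ∪ { p }
  { q, r }  = { p, s, t }ᶜ
  { q, s }  = { p, r, t }ᶜ
  { p, r, s }  = { p, r } ∪ { s }
  — 28 sets.
Step 4: +4 →
  { q, t }  = { p, r, s }ᶜ
  { r, s }  = { r } ∪ { s }
  { p, q, t }  = { p, q } ∪ { t }
  { q, r, t }  = { p, s }ᶜ
  — 32 sets.
Step 5: closed — nothing new.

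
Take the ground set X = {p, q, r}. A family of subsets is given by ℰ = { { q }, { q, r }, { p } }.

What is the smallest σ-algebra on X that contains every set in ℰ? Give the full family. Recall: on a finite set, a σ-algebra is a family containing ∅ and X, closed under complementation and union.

σ(ℰ) (8 sets): { {}, { p }, { q }, { r }, { p, q }, { p, r }, { q, r }, X }

Working:
Initial family (5 sets): { {}, { p }, { q }, { q, r }, X }.
Iteration 1. New:
  { p, q }  = { q } ∪ { p }
  { p, r }  = complement { q }
  — 7 sets.
Iteration 2: +1 →
  { r }  = complement { p, q }
  — 8 sets.
Iteration 3: already closed under ᶜ and ∪.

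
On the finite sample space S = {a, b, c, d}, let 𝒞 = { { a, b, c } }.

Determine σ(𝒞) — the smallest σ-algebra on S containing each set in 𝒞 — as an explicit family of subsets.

Begin from { ∅, { a, b, c }, S } (that is, 𝒞 plus ∅ and S).
Pass 1 adds 1:
  { d }  = { a, b, c }ᶜ
  — 4 sets.
Pass 2: no new sets; the family is a σ-algebra.

σ(𝒞) = { ∅, { d }, { a, b, c }, S }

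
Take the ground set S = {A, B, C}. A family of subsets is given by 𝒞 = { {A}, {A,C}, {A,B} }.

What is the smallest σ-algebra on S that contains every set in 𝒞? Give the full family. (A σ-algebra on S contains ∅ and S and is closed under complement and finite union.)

Initial family (5 sets): { ∅, {A}, {A,B}, {A,C}, S }.
Pass 1. New:
  {B}  = {A,C}ᶜ
  {C}  = {A,B}ᶜ
  {B,C}  = {A}ᶜ
  (now 8)
Pass 2: no new sets; the family is a σ-algebra.

Therefore σ(𝒞) = { ∅, {A}, {B}, {C}, {A,B}, {A,C}, {B,C}, S } (|σ(𝒞)| = 8).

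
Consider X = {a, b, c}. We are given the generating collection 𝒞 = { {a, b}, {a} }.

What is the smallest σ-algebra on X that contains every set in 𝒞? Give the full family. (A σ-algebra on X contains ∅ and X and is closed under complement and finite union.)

Answer: σ(𝒞) = { ∅, {a}, {b}, {c}, {a, b}, {a, c}, {b, c}, X }

Working:
Begin from { ∅, {a}, {a, b}, X } (that is, 𝒞 plus ∅ and X).
Round 1 adds 2:
  {c}  = X∖{a, b}
  {b, c}  = X∖{a}
  — 6 sets.
Round 2. New:
  {a, c}  = {c} ∪ {a}
  — 7 sets.
Round 3. New:
  {b}  = X∖{a, c}
  — 8 sets.
Round 4: closed — nothing new.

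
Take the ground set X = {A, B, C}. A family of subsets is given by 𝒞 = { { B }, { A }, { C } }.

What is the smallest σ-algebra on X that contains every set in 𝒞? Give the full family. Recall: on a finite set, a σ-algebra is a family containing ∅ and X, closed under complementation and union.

Take S₀ = 𝒞 ∪ {∅, X} = { ∅, { A }, { B }, { C }, X }.
Step 1: +3 →
  { A, B }  = ᶜ of { C }
  { A, C }  = ᶜ of { B }
  { B, C }  = ᶜ of { A }
  [8 total]
Step 2: no new sets; the family is a σ-algebra.

Therefore σ(𝒞) = { ∅, { A }, { B }, { C }, { A, B }, { A, C }, { B, C }, X } (|σ(𝒞)| = 8).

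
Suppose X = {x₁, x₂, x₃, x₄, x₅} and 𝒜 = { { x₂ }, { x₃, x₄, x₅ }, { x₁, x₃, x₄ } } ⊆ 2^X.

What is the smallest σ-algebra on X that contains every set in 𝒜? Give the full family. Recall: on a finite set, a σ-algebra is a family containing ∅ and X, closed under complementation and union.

|σ(𝒜)| = 16.  σ(𝒜) = { {  }, { x₁ }, { x₂ }, { x₅ }, { x₁, x₂ }, { x₁, x₅ }, { x₂, x₅ }, { x₃, x₄ }, { x₁, x₂, x₅ }, { x₁, x₃, x₄ }, { x₂, x₃, x₄ }, { x₃, x₄, x₅ }, { x₁, x₂, x₃, x₄ }, { x₁, x₃, x₄, x₅ }, { x₂, x₃, x₄, x₅ }, X }

Check:
Begin from { {  }, { x₂ }, { x₁, x₃, x₄ }, { x₃, x₄, x₅ }, X } (that is, 𝒜 plus ∅ and X).
Round 1: +5 →
  { x₁, x₂ }  = X∖{ x₃, x₄, x₅ }
  { x₂, x₅ }  = X∖{ x₁, x₃, x₄ }
  { x₁, x₂, x₃, x₄ }  = { x₁, x₃, x₄ } ∪ { x₂ }
  { x₁, x₃, x₄, x₅ }  = X∖{ x₂ }
  { x₂, x₃, x₄, x₅ }  = { x₃, x₄, x₅ } ∪ { x₂ }
  [10 total]
Round 2: +3 →
  { x₁ }  = X∖{ x₂, x₃, x₄, x₅ }
  { x₅ }  = X∖{ x₁, x₂, x₃, x₄ }
  { x₁, x₂, x₅ }  = { x₂, x₅ } ∪ { x₁, x₂ }
  [13 total]
Round 3: +2 →
  { x₁, x₅ }  = { x₅ } ∪ { x₁ }
  { x₃, x₄ }  = X∖{ x₁, x₂, x₅ }
  [15 total]
Round 4 adds 1:
  { x₂, x₃, x₄ }  = X∖{ x₁, x₅ }
  [16 total]
After Round 5 the family is unchanged; done.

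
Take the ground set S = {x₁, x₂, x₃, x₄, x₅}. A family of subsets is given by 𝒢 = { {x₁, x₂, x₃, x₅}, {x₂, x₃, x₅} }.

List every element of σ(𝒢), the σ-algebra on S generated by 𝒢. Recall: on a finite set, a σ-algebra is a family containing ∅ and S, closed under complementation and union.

Answer: σ(𝒢) = { {}, {x₁}, {x₄}, {x₁, x₄}, {x₂, x₃, x₅}, {x₁, x₂, x₃, x₅}, {x₂, x₃, x₄, x₅}, S }

Trace:
Seed the family with 𝒢 together with ∅ and S: { {}, {x₂, x₃, x₅}, {x₁, x₂, x₃, x₅}, S }.
Step 1 adds 2:
  {x₄}  = S∖{x₁, x₂, x₃, x₅}
  {x₁, x₄}  = S∖{x₂, x₃, x₅}
  (now 6)
Step 2: 1 new —
  {x₂, x₃, x₄, x₅}  = {x₂, x₃, x₅} ∪ {x₄}
  (now 7)
Step 3 (1 new):
  {x₁}  = S∖{x₂, x₃, x₄, x₅}
  (now 8)
Step 4: closed — nothing new.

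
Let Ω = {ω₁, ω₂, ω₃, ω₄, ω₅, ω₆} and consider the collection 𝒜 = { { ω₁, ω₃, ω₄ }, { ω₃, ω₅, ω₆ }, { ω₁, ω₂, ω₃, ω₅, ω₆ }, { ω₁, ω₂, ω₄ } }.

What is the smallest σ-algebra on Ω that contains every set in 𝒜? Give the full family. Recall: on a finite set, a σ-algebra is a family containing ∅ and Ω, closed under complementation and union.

σ(𝒜) (32 sets): { {  }, { ω₁ }, { ω₂ }, { ω₃ }, { ω₄ }, { ω₁, ω₂ }, { ω₁, ω₃ }, { ω₁, ω₄ }, { ω₂, ω₃ }, { ω₂, ω₄ }, { ω₃, ω₄ }, { ω₅, ω₆ }, { ω₁, ω₂, ω₃ }, { ω₁, ω₂, ω₄ }, { ω₁, ω₃, ω₄ }, { ω₁, ω₅, ω₆ }, { ω₂, ω₃, ω₄ }, { ω₂, ω₅, ω₆ }, { ω₃, ω₅, ω₆ }, { ω₄, ω₅, ω₆ }, { ω₁, ω₂, ω₃, ω₄ }, { ω₁, ω₂, ω₅, ω₆ }, { ω₁, ω₃, ω₅, ω₆ }, { ω₁, ω₄, ω₅, ω₆ }, { ω₂, ω₃, ω₅, ω₆ }, { ω₂, ω₄, ω₅, ω₆ }, { ω₃, ω₄, ω₅, ω₆ }, { ω₁, ω₂, ω₃, ω₅, ω₆ }, { ω₁, ω₂, ω₄, ω₅, ω₆ }, { ω₁, ω₃, ω₄, ω₅, ω₆ }, { ω₂, ω₃, ω₄, ω₅, ω₆ }, Ω }

Working:
Begin from { {  }, { ω₁, ω₂, ω₄ }, { ω₁, ω₃, ω₄ }, { ω₃, ω₅, ω₆ }, { ω₁, ω₂, ω₃, ω₅, ω₆ }, Ω } (that is, 𝒜 plus ∅ and Ω).
Iteration 1: 4 new —
  { ω₄ }  = ᶜ of { ω₁, ω₂, ω₃, ω₅, ω₆ }
  { ω₂, ω₅, ω₆ }  = ᶜ of { ω₁, ω₃, ω₄ }
  { ω₁, ω₂, ω₃, ω₄ }  = { ω₁, ω₃, ω₄ } ∪ { ω₁, ω₂, ω₄ }
  { ω₁, ω₃, ω₄, ω₅, ω₆ }  = { ω₁, ω₃, ω₄ } ∪ { ω₃, ω₅, ω₆ }
  (now 10)
Iteration 2 adds 6:
  { ω₂ }  = ᶜ of { ω₁, ω₃, ω₄, ω₅, ω₆ }
  { ω₅, ω₆ }  = ᶜ of { ω₁, ω₂, ω₃, ω₄ }
  { ω₂, ω₃, ω₅, ω₆ }  = { ω₂, ω₅, ω₆ } ∪ { ω₃, ω₅, ω₆ }
  { ω₂, ω₄, ω₅, ω₆ }  = { ω₂, ω₅, ω₆ } ∪ { ω₄ }
  { ω₃, ω₄, ω₅, ω₆ }  = { ω₃, ω₅, ω₆ } ∪ { ω₄ }
  { ω₁, ω₂, ω₄, ω₅, ω₆ }  = { ω₂, ω₅, ω₆ } ∪ { ω₁, ω₂, ω₄ }
  (now 16)
Iteration 3 adds 7:
  { ω₃ }  = ᶜ of { ω₁, ω₂, ω₄, ω₅, ω₆ }
  { ω₁, ω₂ }  = ᶜ of { ω₃, ω₄, ω₅, ω₆ }
  { ω₁, ω₃ }  = ᶜ of { ω₂, ω₄, ω₅, ω₆ }
  { ω₁, ω₄ }  = ᶜ of { ω₂, ω₃, ω₅, ω₆ }
  { ω₂, ω₄ }  = { ω₄ } ∪ { ω₂ }
  { ω₄, ω₅, ω₆ }  = { ω₅, ω₆ } ∪ { ω₄ }
  { ω₂, ω₃, ω₄, ω₅, ω₆ }  = { ω₂, ω₄, ω₅, ω₆ } ∪ { ω₃, ω₅, ω₆ }
  (now 23)
Iteration 4: 8 new —
  { ω₁ }  = ᶜ of { ω₂, ω₃, ω₄, ω₅, ω₆ }
  { ω₂, ω₃ }  = { ω₂ } ∪ { ω₃ }
  { ω₃, ω₄ }  = { ω₃ } ∪ { ω₄ }
  { ω₁, ω₂, ω₃ }  = ᶜ of { ω₄, ω₅, ω₆ }
  { ω₂, ω₃, ω₄ }  = { ω₃ } ∪ { ω₂, ω₄ }
  { ω₁, ω₂, ω₅, ω₆ }  = { ω₅, ω₆ } ∪ { ω₁, ω₂ }
  { ω₁, ω₃, ω₅, ω₆ }  = ᶜ of { ω₂, ω₄ }
  { ω₁, ω₄, ω₅, ω₆ }  = { ω₅, ω₆ } ∪ { ω₁, ω₄ }
  (now 31)
Iteration 5 (1 new):
  { ω₁, ω₅, ω₆ }  = ᶜ of { ω₂, ω₃, ω₄ }
  (now 32)
Iteration 6: already closed under ᶜ and ∪.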